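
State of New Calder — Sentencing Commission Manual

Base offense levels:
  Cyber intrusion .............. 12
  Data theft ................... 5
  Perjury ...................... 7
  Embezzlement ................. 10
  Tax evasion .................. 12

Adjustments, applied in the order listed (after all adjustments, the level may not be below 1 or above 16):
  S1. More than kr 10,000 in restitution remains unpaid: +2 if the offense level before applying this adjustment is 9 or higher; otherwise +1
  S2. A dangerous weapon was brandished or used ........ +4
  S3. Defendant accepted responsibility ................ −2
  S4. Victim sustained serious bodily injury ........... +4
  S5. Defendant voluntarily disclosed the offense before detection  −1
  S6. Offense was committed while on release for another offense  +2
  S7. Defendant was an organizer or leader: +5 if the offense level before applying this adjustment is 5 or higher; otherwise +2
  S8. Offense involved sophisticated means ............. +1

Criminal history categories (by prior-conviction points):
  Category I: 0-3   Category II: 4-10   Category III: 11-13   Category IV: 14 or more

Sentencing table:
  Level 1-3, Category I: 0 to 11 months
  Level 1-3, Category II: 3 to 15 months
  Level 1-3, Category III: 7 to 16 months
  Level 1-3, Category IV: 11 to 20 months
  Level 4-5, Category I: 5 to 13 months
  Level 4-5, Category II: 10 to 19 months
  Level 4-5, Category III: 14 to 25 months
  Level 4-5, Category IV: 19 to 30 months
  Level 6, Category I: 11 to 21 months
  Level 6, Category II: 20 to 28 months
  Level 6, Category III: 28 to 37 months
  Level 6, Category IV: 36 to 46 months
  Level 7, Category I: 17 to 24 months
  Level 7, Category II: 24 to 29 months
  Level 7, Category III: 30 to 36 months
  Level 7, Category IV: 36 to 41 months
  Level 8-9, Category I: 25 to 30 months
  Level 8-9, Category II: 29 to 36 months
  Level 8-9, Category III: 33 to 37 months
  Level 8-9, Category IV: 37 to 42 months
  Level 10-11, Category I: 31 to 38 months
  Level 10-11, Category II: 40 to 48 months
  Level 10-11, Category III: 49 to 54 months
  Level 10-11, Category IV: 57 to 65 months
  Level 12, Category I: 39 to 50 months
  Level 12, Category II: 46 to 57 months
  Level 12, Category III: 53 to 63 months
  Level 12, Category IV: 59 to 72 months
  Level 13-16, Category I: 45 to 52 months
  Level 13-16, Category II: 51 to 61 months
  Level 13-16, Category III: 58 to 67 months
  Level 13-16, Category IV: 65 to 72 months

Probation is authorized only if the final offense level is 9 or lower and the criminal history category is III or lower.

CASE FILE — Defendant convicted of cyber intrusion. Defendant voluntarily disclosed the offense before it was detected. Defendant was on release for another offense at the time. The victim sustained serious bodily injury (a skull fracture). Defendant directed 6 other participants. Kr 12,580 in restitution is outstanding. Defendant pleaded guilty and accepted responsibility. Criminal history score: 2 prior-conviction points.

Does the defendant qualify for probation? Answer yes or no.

No

Base offense level for cyber intrusion: 12.
S1 applies (level before this adjustment is 12 ≥ 9, so +2): 12 + 2 = 14.
S3 applies: 14 − 2 = 12.
S4 applies: 12 + 4 = 16.
S5 applies: 16 − 1 = 15.
S6 applies: 15 + 2 = 17.
S7 applies (level before this adjustment is 17 ≥ 5, so +5): 17 + 5 = 22.
S8 does not apply.
Level 22 exceeds the maximum of 16; capped at 16.
Final offense level: 16.
Criminal history: 2 prior points → Category I (0-3).
Level 16 falls in the 13-16 band.
Grid: Level 13-16 × Category I = 45-52 months.
Probation check: level 16 > 9 and category I ≤ III → not eligible.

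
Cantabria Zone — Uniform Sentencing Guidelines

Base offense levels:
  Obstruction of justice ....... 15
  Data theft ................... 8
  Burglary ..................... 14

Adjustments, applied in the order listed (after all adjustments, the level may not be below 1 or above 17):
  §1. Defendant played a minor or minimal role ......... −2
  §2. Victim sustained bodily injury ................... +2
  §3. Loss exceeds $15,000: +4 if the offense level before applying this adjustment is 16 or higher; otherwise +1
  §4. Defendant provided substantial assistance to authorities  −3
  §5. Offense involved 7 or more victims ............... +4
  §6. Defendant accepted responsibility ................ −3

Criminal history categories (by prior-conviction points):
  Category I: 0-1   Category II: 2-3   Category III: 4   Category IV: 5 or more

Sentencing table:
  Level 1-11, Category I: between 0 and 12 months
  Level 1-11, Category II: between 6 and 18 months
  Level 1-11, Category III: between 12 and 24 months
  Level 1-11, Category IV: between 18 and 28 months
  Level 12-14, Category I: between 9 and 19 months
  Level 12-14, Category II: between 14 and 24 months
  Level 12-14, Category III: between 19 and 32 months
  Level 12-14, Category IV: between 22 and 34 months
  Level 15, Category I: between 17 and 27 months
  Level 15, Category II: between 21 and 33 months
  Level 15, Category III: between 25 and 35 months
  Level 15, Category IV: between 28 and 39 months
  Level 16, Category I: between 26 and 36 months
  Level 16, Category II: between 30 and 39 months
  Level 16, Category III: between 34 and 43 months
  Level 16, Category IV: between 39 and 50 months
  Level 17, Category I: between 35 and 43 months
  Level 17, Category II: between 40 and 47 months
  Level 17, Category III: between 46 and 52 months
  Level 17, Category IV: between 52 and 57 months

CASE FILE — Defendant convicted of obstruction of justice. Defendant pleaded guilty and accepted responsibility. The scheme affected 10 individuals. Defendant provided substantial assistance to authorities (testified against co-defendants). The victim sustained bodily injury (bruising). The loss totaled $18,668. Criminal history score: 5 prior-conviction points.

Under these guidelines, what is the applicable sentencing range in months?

52-57 months

Base offense level for obstruction of justice: 15.
§2 applies: 15 + 2 = 17.
§3 applies (level before this adjustment is 17 ≥ 16, so +4): 17 + 4 = 21.
§4 applies: 21 − 3 = 18.
§5 applies: 18 + 4 = 22.
§6 applies: 22 − 3 = 19.
Level 19 exceeds the maximum of 17; capped at 17.
Final offense level: 17.
Criminal history: 5 prior points → Category IV (5+).
Level 17 falls in the 17 band.
Grid: Level 17 × Category IV = 52-57 months.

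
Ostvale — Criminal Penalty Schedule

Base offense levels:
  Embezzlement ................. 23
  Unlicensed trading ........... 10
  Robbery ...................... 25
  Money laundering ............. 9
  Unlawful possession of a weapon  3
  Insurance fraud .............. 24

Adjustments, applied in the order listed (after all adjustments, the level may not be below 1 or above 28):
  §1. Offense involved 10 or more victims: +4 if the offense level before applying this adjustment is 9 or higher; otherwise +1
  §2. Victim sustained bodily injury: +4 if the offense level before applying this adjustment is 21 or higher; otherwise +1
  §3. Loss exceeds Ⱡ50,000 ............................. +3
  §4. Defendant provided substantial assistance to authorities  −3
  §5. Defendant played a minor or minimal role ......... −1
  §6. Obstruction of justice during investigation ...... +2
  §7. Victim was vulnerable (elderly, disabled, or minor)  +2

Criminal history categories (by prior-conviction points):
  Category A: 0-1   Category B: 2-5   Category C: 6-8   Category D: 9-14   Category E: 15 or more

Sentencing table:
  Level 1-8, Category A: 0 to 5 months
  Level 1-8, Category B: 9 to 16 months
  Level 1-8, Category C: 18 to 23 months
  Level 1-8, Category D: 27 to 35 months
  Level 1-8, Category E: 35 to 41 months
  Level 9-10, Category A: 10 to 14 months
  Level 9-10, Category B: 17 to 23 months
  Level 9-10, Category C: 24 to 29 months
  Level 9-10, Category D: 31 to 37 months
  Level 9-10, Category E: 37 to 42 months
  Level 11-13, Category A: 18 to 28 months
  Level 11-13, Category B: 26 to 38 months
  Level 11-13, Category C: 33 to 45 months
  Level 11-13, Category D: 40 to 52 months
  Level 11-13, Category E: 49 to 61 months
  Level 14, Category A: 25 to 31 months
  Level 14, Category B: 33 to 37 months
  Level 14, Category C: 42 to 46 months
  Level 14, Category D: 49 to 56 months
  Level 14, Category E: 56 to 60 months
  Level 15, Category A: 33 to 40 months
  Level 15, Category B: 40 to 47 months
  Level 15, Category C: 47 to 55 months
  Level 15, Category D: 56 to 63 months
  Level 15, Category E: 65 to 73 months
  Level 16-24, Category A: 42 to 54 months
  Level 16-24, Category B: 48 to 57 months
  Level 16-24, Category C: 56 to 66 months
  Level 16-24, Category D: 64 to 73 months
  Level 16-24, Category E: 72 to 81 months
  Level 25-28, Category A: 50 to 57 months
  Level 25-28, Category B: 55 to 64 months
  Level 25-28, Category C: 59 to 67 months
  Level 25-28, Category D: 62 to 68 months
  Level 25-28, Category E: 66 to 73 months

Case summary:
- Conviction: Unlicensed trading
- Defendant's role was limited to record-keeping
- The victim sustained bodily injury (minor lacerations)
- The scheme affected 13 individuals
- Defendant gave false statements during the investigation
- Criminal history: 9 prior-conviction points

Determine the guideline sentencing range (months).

Base offense level for unlicensed trading: 10.
§1 applies (level before this adjustment is 10 ≥ 9, so +4): 10 + 4 = 14.
§2 applies (level before this adjustment is 14 < 21, so +1): 14 + 1 = 15.
§3 does not apply.
§4 does not apply.
§5 applies: 15 − 1 = 14.
§6 applies: 14 + 2 = 16.
Final offense level: 16.
Criminal history: 9 prior points → Category D (9-14).
Level 16 falls in the 16-24 band.
Grid: Level 16-24 × Category D = 64-73 months.

64-73 months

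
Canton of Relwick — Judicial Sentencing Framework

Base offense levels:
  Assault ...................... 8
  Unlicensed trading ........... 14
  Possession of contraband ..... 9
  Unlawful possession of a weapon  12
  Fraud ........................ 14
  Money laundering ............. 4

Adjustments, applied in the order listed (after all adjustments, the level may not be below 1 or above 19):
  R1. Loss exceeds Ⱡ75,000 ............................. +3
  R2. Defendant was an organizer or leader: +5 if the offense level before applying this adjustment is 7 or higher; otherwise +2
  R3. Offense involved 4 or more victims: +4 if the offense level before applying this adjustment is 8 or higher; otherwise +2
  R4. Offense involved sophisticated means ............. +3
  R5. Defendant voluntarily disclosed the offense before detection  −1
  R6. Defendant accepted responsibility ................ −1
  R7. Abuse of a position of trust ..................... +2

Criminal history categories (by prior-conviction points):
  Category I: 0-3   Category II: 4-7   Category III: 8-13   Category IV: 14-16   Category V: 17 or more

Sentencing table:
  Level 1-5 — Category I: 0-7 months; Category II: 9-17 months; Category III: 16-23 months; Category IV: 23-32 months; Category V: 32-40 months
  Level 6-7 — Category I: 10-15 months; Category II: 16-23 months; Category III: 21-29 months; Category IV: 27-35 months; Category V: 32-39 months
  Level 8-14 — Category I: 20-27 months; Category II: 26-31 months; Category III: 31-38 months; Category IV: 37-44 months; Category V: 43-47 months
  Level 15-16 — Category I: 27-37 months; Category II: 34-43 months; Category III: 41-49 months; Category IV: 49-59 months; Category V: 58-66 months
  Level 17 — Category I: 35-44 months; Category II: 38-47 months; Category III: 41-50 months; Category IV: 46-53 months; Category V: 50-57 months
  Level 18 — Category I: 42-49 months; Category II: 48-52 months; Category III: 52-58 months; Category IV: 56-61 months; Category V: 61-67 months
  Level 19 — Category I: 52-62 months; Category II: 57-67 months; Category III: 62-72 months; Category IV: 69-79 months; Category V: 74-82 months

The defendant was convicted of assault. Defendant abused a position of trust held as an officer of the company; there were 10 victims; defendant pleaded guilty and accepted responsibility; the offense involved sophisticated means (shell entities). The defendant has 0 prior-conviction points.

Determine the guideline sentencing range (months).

Base offense level for assault: 8.
R2 does not apply.
R3 applies (level before this adjustment is 8 ≥ 8, so +4): 8 + 4 = 12.
R4 applies: 12 + 3 = 15.
R6 applies: 15 − 1 = 14.
R7 applies: 14 + 2 = 16.
Final offense level: 16.
Criminal history: 0 prior points → Category I (0-3).
Level 16 falls in the 15-16 band.
Grid: Level 15-16 × Category I = 27-37 months.

27-37 months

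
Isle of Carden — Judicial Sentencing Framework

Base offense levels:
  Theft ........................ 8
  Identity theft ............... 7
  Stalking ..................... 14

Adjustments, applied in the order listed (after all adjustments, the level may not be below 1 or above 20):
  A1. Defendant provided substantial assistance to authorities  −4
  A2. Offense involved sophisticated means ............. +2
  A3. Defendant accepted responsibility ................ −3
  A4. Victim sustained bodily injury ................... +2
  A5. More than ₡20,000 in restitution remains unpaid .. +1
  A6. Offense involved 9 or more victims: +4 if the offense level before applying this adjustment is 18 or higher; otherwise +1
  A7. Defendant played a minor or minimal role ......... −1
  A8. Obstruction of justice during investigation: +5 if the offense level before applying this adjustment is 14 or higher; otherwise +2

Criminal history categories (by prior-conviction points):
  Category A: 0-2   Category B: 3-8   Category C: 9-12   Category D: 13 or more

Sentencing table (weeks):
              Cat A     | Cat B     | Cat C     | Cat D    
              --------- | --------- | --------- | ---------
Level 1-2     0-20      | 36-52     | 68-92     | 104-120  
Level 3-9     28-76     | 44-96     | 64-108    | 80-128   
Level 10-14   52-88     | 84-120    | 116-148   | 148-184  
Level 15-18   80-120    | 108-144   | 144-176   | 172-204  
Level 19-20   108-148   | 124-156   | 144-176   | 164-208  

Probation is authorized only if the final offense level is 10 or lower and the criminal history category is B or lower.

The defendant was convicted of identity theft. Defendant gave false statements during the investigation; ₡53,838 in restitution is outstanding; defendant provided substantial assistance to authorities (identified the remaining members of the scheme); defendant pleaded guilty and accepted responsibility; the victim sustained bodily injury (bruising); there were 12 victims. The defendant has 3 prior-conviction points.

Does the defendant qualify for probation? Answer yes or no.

Base offense level for identity theft: 7.
A1 applies: 7 − 4 = 3.
A2 does not apply.
A3 applies: 3 − 3 = 0.
A4 applies: 0 + 2 = 2.
A5 applies: 2 + 1 = 3.
A6 applies (level before this adjustment is 3 < 18, so +1): 3 + 1 = 4.
A8 applies (level before this adjustment is 4 < 14, so +2): 4 + 2 = 6.
Final offense level: 6.
Criminal history: 3 prior points → Category B (3-8).
Level 6 falls in the 3-9 band.
Grid: Level 3-9 × Category B = 44-96 weeks.
Probation check: level 6 ≤ 10 and category B ≤ B → eligible.

Yes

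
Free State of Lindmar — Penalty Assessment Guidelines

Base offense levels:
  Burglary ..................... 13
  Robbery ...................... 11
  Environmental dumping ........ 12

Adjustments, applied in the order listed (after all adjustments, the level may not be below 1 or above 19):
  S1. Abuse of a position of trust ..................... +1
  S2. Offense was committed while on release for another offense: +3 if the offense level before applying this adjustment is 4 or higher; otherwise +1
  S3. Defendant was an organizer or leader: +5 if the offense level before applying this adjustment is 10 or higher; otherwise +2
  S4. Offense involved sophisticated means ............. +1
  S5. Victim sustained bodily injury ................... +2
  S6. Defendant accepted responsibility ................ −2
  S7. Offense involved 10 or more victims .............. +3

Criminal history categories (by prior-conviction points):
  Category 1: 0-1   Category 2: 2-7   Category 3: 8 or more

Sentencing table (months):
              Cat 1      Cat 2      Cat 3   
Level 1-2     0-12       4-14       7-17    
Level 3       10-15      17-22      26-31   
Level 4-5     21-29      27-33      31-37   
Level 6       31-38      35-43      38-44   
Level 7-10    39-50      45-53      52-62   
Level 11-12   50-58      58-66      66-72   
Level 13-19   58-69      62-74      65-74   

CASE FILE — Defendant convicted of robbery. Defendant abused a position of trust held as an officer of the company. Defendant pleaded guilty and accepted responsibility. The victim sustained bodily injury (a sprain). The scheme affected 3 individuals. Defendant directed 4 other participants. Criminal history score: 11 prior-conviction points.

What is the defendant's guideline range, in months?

65-74 months

Base offense level for robbery: 11.
S1 applies: 11 + 1 = 12.
S2 does not apply.
S3 applies (level before this adjustment is 12 ≥ 10, so +5): 12 + 5 = 17.
S4 does not apply.
S5 applies: 17 + 2 = 19.
S6 applies: 19 − 2 = 17.
Final offense level: 17.
Criminal history: 11 prior points → Category 3 (8+).
Level 17 falls in the 13-19 band.
Grid: Level 13-19 × Category 3 = 65-74 months.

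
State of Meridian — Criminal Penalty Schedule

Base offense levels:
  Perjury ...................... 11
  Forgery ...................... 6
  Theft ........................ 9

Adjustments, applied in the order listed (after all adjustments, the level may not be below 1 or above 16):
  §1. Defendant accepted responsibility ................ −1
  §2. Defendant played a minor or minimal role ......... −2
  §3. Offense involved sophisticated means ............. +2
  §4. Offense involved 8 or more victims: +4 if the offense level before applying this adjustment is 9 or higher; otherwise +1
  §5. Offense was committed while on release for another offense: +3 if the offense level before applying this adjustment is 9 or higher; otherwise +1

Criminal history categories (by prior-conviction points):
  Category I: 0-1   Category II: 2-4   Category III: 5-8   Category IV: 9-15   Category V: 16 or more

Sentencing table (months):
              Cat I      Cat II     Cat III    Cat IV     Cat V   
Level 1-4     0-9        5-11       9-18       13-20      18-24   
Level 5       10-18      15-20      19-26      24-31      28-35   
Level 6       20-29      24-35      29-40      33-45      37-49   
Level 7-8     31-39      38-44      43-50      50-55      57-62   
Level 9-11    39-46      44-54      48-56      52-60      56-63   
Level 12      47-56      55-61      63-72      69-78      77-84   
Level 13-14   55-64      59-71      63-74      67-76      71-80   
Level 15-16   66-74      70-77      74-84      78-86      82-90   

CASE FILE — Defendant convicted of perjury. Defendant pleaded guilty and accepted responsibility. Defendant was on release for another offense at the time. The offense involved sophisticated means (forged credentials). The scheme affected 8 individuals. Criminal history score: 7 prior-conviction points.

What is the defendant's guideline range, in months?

Base offense level for perjury: 11.
§1 applies: 11 − 1 = 10.
§3 applies: 10 + 2 = 12.
§4 applies (level before this adjustment is 12 ≥ 9, so +4): 12 + 4 = 16.
§5 applies (level before this adjustment is 16 ≥ 9, so +3): 16 + 3 = 19.
Level 19 exceeds the maximum of 16; capped at 16.
Final offense level: 16.
Criminal history: 7 prior points → Category III (5-8).
Level 16 falls in the 15-16 band.
Grid: Level 15-16 × Category III = 74-84 months.

74-84 months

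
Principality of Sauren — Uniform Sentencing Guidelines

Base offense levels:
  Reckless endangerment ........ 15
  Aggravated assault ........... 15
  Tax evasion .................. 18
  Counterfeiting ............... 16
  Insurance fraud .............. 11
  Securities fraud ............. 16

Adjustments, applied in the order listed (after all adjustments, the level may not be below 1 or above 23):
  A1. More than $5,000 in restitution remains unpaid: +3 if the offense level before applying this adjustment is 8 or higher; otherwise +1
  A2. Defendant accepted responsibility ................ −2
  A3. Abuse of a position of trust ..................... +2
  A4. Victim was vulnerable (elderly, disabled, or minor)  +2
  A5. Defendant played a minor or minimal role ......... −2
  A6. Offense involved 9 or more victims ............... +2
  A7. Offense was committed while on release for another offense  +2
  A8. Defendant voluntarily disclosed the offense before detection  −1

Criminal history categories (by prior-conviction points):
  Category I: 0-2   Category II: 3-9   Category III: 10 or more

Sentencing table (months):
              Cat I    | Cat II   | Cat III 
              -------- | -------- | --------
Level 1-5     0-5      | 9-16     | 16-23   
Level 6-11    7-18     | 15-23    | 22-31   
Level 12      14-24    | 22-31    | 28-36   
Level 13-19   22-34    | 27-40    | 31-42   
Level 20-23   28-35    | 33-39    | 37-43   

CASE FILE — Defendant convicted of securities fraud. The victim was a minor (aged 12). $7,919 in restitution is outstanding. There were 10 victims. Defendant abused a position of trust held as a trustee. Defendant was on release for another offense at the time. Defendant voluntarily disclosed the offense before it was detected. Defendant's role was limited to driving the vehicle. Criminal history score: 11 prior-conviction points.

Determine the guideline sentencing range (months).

37-43 months

Base offense level for securities fraud: 16.
A1 applies (level before this adjustment is 16 ≥ 8, so +3): 16 + 3 = 19.
A3 applies: 19 + 2 = 21.
A4 applies: 21 + 2 = 23.
A5 applies: 23 − 2 = 21.
A6 applies: 21 + 2 = 23.
A7 applies: 23 + 2 = 25.
A8 applies: 25 − 1 = 24.
Level 24 exceeds the maximum of 23; capped at 23.
Final offense level: 23.
Criminal history: 11 prior points → Category III (10+).
Level 23 falls in the 20-23 band.
Grid: Level 20-23 × Category III = 37-43 months.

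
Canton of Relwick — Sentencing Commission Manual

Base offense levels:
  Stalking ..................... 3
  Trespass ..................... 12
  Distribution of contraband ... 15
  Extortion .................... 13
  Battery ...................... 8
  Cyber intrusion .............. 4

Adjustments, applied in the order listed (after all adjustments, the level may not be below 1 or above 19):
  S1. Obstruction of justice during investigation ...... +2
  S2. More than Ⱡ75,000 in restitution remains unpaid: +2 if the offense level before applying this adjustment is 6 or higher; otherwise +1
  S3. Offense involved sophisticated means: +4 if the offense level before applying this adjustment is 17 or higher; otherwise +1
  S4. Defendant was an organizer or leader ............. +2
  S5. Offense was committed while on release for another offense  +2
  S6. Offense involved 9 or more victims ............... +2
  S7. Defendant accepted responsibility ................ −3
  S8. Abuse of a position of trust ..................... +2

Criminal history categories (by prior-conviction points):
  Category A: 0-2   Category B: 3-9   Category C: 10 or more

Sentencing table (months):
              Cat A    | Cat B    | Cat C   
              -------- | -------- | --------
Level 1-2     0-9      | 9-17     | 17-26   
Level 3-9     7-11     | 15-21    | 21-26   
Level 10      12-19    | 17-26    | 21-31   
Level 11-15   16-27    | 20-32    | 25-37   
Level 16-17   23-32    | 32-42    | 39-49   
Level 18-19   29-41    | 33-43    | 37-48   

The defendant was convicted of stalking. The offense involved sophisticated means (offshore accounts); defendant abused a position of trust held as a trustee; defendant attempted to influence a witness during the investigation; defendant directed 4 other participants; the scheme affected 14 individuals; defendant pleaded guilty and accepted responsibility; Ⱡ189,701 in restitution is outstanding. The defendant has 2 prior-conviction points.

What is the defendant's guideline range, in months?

12-19 months

Base offense level for stalking: 3.
S1 applies: 3 + 2 = 5.
S2 applies (level before this adjustment is 5 < 6, so +1): 5 + 1 = 6.
S3 applies (level before this adjustment is 6 < 17, so +1): 6 + 1 = 7.
S4 applies: 7 + 2 = 9.
S5 does not apply.
S6 applies: 9 + 2 = 11.
S7 applies: 11 − 3 = 8.
S8 applies: 8 + 2 = 10.
Final offense level: 10.
Criminal history: 2 prior points → Category A (0-2).
Level 10 falls in the 10 band.
Grid: Level 10 × Category A = 12-19 months.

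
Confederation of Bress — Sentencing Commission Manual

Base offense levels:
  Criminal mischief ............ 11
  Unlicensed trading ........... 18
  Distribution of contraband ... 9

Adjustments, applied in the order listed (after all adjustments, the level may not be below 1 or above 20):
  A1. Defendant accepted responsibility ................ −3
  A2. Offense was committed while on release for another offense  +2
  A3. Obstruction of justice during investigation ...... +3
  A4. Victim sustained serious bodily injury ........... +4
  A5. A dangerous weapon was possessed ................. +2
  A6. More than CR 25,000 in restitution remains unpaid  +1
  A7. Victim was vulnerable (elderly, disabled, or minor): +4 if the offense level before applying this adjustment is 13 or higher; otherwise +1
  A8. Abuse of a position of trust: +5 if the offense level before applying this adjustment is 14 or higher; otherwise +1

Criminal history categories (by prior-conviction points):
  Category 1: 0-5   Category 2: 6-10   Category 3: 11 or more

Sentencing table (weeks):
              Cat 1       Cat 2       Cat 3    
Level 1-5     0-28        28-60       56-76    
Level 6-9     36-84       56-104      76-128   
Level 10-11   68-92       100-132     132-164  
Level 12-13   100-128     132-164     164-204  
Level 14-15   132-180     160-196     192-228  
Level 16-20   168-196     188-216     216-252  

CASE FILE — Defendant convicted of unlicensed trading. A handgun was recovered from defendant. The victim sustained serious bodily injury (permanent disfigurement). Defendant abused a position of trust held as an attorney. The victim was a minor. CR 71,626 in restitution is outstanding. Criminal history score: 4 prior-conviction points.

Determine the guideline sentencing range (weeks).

168-196 weeks

Base offense level for unlicensed trading: 18.
A2 does not apply.
A3 does not apply.
A4 applies: 18 + 4 = 22.
A5 applies: 22 + 2 = 24.
A6 applies: 24 + 1 = 25.
A7 applies (level before this adjustment is 25 ≥ 13, so +4): 25 + 4 = 29.
A8 applies (level before this adjustment is 29 ≥ 14, so +5): 29 + 5 = 34.
Level 34 exceeds the maximum of 20; capped at 20.
Final offense level: 20.
Criminal history: 4 prior points → Category 1 (0-5).
Level 20 falls in the 16-20 band.
Grid: Level 16-20 × Category 1 = 168-196 weeks.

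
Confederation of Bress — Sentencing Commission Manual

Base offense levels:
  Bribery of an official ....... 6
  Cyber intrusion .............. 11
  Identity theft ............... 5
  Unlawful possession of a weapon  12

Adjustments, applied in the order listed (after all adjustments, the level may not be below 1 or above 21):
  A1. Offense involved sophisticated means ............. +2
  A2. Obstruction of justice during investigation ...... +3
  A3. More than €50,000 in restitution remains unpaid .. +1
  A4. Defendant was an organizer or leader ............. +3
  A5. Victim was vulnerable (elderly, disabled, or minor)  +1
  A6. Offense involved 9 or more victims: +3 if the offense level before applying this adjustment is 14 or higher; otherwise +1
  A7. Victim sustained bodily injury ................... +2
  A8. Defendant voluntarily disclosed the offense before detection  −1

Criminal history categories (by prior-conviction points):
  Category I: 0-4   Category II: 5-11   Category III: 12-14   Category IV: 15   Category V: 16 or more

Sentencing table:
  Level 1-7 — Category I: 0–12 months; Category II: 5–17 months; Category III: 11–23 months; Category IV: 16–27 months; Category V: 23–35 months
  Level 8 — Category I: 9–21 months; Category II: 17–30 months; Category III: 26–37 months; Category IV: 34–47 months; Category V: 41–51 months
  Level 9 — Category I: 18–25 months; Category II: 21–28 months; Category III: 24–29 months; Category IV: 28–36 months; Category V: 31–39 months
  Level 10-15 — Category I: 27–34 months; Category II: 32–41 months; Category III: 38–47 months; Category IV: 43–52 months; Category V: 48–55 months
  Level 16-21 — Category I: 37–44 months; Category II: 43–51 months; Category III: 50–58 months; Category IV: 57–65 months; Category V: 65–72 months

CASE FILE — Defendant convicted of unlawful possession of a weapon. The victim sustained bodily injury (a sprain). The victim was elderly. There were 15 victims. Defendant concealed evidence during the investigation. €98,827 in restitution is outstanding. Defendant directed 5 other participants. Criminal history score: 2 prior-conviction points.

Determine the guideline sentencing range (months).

Base offense level for unlawful possession of a weapon: 12.
A2 applies: 12 + 3 = 15.
A3 applies: 15 + 1 = 16.
A4 applies: 16 + 3 = 19.
A5 applies: 19 + 1 = 20.
A6 applies (level before this adjustment is 20 ≥ 14, so +3): 20 + 3 = 23.
A7 applies: 23 + 2 = 25.
Level 25 exceeds the maximum of 21; capped at 21.
Final offense level: 21.
Criminal history: 2 prior points → Category I (0-4).
Level 21 falls in the 16-21 band.
Grid: Level 16-21 × Category I = 37-44 months.

37-44 months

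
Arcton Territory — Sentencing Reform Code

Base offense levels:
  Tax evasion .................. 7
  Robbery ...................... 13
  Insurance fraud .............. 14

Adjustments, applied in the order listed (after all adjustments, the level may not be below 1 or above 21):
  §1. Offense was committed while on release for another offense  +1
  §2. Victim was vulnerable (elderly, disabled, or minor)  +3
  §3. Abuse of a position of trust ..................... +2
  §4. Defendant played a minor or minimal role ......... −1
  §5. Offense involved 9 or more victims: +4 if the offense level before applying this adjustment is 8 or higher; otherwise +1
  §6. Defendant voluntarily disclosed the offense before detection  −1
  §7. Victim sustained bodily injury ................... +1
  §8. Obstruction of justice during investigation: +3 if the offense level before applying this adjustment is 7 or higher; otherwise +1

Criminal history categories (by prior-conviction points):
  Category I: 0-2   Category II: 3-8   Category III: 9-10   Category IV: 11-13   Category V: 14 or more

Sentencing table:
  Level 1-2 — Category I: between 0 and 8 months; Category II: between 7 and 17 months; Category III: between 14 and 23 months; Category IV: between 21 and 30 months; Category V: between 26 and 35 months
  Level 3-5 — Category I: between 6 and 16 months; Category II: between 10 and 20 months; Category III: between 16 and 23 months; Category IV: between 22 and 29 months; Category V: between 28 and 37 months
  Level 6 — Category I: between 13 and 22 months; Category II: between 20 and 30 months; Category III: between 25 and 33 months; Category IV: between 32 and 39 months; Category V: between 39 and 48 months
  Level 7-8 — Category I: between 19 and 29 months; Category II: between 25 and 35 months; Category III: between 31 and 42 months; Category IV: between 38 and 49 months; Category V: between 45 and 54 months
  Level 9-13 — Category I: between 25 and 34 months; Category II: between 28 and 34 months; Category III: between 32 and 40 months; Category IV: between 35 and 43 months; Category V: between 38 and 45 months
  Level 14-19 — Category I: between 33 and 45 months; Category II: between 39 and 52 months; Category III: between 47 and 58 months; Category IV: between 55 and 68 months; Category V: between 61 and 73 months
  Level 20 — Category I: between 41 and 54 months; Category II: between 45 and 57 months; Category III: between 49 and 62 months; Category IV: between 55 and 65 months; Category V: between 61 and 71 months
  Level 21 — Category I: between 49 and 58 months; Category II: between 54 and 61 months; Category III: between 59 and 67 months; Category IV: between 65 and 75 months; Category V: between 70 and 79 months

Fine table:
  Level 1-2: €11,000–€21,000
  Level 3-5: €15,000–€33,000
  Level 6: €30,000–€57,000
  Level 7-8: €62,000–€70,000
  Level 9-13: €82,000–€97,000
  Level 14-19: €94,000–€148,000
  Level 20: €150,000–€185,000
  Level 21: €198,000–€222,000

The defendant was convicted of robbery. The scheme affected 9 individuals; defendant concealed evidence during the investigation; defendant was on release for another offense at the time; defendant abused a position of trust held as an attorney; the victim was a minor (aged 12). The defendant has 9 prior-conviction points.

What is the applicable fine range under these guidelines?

Base offense level for robbery: 13.
§1 applies: 13 + 1 = 14.
§2 applies: 14 + 3 = 17.
§3 applies: 17 + 2 = 19.
§5 applies (level before this adjustment is 19 ≥ 8, so +4): 19 + 4 = 23.
§6 does not apply.
§8 applies (level before this adjustment is 23 ≥ 7, so +3): 23 + 3 = 26.
Level 26 exceeds the maximum of 21; capped at 21.
Final offense level: 21.
Level 21 falls in the 21 band.
Fine table: Level 21 → €198,000–€222,000.

€198,000–€222,000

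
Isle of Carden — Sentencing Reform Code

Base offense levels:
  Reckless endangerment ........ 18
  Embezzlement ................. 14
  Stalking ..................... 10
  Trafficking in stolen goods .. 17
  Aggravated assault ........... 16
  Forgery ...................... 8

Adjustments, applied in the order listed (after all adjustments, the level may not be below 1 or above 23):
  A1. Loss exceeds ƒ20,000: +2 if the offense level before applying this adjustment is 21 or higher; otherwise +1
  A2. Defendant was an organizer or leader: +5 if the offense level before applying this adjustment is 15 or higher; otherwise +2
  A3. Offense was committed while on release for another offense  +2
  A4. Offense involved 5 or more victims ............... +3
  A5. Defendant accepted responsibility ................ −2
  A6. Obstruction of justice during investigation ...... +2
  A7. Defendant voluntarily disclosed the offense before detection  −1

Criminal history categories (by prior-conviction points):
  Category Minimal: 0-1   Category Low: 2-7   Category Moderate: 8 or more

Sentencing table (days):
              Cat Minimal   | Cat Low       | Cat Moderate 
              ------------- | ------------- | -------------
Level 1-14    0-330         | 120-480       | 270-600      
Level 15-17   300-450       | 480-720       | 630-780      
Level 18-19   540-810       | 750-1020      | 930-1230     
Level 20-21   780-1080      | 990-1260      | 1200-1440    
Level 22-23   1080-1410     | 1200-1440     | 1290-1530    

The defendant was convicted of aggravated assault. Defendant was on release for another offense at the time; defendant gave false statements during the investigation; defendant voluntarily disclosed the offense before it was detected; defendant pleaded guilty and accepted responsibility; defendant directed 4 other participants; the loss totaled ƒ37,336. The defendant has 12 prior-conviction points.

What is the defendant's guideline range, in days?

Base offense level for aggravated assault: 16.
A1 applies (level before this adjustment is 16 < 21, so +1): 16 + 1 = 17.
A2 applies (level before this adjustment is 17 ≥ 15, so +5): 17 + 5 = 22.
A3 applies: 22 + 2 = 24.
A4 does not apply.
A5 applies: 24 − 2 = 22.
A6 applies: 22 + 2 = 24.
A7 applies: 24 − 1 = 23.
Final offense level: 23.
Criminal history: 12 prior points → Category Moderate (8+).
Level 23 falls in the 22-23 band.
Grid: Level 22-23 × Category Moderate = 1290-1530 days.

1290-1530 days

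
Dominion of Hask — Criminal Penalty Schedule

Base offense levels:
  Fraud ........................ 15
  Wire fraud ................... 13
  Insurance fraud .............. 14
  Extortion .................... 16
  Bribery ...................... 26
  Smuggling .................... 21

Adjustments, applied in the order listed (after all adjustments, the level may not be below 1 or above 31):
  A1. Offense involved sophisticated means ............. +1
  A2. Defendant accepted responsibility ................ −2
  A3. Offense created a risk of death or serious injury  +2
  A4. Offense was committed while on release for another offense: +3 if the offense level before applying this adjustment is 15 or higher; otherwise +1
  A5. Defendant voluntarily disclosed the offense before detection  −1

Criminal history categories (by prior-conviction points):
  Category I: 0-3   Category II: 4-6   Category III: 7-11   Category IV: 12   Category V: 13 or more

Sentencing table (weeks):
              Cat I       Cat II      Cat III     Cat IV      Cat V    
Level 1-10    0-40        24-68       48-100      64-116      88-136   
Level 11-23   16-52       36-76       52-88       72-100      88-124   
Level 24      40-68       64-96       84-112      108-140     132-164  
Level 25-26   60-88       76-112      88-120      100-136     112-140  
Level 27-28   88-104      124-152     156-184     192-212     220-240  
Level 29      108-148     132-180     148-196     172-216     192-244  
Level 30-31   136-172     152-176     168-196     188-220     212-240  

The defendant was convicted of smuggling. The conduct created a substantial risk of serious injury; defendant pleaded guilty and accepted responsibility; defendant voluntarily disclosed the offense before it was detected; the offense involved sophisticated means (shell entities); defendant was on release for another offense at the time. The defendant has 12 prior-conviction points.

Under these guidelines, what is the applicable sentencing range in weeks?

Base offense level for smuggling: 21.
A1 applies: 21 + 1 = 22.
A2 applies: 22 − 2 = 20.
A3 applies: 20 + 2 = 22.
A4 applies (level before this adjustment is 22 ≥ 15, so +3): 22 + 3 = 25.
A5 applies: 25 − 1 = 24.
Final offense level: 24.
Criminal history: 12 prior points → Category IV (12).
Level 24 falls in the 24 band.
Grid: Level 24 × Category IV = 108-140 weeks.

108-140 weeks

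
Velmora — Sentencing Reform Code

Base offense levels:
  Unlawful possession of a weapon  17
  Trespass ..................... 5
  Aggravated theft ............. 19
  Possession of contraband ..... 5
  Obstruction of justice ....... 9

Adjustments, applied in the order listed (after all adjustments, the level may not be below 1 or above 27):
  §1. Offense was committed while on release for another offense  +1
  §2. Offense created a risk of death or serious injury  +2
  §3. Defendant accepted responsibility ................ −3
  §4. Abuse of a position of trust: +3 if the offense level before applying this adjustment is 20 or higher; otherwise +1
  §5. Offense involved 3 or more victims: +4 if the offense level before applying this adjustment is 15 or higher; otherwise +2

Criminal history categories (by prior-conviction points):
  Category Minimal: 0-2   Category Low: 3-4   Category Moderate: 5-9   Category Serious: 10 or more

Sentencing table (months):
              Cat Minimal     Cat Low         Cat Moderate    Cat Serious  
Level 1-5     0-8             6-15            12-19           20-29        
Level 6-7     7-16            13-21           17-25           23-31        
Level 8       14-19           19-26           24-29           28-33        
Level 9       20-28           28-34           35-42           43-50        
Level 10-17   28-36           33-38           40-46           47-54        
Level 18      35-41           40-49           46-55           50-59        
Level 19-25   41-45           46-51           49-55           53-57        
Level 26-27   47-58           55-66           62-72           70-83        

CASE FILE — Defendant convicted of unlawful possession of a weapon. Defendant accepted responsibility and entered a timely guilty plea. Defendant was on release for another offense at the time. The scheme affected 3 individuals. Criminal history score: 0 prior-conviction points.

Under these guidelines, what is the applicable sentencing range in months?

41-45 months

Base offense level for unlawful possession of a weapon: 17.
§1 applies: 17 + 1 = 18.
§2 does not apply.
§3 applies: 18 − 3 = 15.
§5 applies (level before this adjustment is 15 ≥ 15, so +4): 15 + 4 = 19.
Final offense level: 19.
Criminal history: 0 prior points → Category Minimal (0-2).
Level 19 falls in the 19-25 band.
Grid: Level 19-25 × Category Minimal = 41-45 months.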